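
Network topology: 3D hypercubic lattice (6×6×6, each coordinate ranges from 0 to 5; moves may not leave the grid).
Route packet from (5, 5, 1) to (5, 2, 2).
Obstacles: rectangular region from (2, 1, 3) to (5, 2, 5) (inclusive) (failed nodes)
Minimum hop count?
4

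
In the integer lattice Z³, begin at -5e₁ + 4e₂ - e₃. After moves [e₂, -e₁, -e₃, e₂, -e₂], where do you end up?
(-6, 5, -2)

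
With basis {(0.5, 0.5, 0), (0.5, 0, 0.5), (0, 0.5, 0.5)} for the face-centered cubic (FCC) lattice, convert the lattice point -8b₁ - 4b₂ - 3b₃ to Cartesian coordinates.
(-6, -5.5, -3.5)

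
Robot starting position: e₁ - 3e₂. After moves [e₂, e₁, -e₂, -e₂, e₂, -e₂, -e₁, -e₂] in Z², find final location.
(1, -5)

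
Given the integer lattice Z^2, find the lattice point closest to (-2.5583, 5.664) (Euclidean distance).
(-3, 6)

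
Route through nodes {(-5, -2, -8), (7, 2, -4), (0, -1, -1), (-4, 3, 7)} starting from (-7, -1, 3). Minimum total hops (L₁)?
58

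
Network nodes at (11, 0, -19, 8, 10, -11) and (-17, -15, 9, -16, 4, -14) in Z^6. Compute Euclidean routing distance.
49.1325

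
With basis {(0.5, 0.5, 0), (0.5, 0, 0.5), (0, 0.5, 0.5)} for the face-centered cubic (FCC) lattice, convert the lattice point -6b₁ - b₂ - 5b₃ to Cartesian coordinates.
(-3.5, -5.5, -3)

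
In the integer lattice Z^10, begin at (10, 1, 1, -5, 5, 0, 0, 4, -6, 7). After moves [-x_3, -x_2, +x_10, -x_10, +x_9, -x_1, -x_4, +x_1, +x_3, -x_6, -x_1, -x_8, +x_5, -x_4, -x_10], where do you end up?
(9, 0, 1, -7, 6, -1, 0, 3, -5, 6)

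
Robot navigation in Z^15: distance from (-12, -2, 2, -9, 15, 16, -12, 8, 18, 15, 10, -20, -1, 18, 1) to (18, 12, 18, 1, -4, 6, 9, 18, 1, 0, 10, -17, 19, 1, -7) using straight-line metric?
61.0737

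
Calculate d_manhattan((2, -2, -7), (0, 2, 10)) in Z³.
23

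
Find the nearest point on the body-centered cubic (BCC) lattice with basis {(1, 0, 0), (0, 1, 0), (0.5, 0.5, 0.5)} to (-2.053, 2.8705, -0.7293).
(-2, 3, -1)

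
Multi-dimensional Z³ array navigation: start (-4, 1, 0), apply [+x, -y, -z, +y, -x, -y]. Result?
(-4, 0, -1)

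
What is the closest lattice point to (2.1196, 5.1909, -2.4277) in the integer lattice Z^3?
(2, 5, -2)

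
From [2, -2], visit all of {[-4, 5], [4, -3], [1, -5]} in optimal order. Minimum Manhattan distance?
23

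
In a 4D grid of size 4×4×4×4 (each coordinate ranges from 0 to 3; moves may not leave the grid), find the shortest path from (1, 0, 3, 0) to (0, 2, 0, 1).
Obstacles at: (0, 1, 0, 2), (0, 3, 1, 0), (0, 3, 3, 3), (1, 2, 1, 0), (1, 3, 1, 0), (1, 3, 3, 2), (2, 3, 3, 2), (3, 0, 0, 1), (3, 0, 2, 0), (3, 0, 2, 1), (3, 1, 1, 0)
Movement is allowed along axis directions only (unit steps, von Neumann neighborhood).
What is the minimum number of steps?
7
(one shortest path: (1, 0, 3, 0) → (0, 0, 3, 0) → (0, 1, 3, 0) → (0, 2, 3, 0) → (0, 2, 2, 0) → (0, 2, 1, 0) → (0, 2, 0, 0) → (0, 2, 0, 1))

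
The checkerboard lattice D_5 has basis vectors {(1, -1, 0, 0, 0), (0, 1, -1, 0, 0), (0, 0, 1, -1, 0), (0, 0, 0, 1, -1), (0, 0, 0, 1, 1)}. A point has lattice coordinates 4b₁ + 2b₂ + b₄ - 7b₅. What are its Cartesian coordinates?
(4, -2, -2, -6, -8)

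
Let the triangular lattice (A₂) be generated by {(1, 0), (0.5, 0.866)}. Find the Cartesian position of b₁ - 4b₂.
(-1, -3.464)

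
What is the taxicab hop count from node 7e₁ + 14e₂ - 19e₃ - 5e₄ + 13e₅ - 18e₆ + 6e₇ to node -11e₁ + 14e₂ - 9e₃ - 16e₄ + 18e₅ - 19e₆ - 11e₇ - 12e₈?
74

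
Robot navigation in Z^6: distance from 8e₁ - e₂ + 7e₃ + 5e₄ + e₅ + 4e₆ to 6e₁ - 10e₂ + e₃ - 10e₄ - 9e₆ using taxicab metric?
46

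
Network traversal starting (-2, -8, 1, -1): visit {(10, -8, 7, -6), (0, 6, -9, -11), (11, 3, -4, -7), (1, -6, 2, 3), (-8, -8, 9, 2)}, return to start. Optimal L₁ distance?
140
(one optimal route: (-2, -8, 1, -1) → (0, 6, -9, -11) → (11, 3, -4, -7) → (10, -8, 7, -6) → (-8, -8, 9, 2) → (1, -6, 2, 3) → (-2, -8, 1, -1))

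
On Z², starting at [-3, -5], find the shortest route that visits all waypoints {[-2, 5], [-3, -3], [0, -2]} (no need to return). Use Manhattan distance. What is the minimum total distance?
15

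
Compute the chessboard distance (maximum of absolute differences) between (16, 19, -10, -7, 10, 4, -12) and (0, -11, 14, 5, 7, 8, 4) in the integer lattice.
30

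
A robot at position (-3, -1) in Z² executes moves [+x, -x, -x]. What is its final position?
(-4, -1)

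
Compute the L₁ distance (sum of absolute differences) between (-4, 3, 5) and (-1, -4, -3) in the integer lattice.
18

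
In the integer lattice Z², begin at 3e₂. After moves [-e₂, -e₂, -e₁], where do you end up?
(-1, 1)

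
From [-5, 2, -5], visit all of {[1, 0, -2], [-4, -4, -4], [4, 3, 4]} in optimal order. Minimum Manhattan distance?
31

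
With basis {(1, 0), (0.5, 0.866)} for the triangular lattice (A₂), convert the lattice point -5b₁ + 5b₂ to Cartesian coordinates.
(-2.5, 4.33)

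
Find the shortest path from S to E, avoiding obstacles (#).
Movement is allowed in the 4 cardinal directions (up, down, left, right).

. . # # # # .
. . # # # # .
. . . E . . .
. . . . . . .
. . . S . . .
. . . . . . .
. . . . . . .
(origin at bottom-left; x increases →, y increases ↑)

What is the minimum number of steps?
2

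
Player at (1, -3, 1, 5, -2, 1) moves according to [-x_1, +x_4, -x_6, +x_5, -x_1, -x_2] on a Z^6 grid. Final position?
(-1, -4, 1, 6, -1, 0)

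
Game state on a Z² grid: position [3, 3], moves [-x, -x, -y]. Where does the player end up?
(1, 2)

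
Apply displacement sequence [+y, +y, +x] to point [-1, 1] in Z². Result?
(0, 3)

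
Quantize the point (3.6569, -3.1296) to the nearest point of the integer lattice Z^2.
(4, -3)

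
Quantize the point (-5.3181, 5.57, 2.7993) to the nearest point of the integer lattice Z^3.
(-5, 6, 3)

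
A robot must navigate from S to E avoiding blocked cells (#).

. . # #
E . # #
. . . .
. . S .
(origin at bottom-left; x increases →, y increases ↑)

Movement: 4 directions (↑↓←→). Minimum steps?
4
(one shortest path: (2, 0) → (1, 0) → (0, 0) → (0, 1) → (0, 2))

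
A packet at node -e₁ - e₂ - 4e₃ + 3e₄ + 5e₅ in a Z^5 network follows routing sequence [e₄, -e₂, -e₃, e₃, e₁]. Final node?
(0, -2, -4, 4, 5)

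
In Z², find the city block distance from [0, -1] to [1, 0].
2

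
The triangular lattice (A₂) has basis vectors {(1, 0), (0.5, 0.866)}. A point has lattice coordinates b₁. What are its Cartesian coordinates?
(1, 0)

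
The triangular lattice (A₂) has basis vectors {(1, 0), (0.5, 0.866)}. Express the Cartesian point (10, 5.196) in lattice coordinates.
7b₁ + 6b₂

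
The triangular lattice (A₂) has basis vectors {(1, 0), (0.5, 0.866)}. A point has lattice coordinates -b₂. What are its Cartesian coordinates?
(-0.5, -0.866)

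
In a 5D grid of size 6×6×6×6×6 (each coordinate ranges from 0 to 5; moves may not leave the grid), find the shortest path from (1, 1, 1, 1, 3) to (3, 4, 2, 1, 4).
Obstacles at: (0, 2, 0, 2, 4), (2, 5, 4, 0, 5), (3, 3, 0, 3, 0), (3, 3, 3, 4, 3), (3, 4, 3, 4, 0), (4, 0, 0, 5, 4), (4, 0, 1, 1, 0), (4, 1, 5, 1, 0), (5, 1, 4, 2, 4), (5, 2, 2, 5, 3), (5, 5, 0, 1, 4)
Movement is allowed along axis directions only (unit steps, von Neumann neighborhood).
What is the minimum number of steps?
7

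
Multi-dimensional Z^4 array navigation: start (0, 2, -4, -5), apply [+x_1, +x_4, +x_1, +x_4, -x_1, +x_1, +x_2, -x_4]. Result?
(2, 3, -4, -4)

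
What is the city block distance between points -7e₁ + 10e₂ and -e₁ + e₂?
15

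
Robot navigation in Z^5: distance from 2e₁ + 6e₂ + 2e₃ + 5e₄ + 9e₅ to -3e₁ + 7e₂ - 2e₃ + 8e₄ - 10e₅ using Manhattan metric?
32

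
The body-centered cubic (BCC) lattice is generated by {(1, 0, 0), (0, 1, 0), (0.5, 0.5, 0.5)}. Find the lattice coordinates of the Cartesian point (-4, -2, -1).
-3b₁ - b₂ - 2b₃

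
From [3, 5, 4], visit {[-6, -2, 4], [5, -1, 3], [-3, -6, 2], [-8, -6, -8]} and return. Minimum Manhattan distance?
72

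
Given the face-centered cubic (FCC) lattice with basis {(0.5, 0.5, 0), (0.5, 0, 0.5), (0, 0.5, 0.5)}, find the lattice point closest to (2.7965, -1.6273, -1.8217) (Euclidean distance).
(2.5, -1.5, -2)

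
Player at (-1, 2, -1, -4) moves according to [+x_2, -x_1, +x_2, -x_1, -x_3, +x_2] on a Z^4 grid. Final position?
(-3, 5, -2, -4)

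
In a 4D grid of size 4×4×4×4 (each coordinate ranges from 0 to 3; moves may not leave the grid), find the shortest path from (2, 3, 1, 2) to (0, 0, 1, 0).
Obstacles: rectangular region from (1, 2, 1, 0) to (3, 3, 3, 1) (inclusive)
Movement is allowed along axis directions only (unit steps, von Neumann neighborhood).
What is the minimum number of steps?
7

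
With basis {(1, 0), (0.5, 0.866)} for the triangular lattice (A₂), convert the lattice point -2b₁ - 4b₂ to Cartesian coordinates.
(-4, -3.464)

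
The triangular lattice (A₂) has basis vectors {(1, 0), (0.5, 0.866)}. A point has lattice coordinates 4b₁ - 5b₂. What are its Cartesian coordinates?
(1.5, -4.33)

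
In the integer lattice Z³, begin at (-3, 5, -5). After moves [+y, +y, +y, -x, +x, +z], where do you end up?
(-3, 8, -4)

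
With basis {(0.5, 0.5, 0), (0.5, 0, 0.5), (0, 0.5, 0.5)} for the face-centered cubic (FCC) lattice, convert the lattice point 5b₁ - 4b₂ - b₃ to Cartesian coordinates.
(0.5, 2, -2.5)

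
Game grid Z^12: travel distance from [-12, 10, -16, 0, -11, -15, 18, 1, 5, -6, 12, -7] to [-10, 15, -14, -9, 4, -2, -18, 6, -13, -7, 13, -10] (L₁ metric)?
110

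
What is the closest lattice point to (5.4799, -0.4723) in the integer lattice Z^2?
(5, 0)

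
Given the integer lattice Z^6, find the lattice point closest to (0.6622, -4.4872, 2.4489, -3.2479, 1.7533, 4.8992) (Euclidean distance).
(1, -4, 2, -3, 2, 5)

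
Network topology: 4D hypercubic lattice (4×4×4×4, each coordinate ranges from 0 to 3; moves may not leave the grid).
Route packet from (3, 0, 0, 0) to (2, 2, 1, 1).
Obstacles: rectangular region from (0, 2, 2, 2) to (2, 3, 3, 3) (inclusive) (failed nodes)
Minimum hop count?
5
(one shortest path: (3, 0, 0, 0) → (2, 0, 0, 0) → (2, 1, 0, 0) → (2, 2, 0, 0) → (2, 2, 1, 0) → (2, 2, 1, 1))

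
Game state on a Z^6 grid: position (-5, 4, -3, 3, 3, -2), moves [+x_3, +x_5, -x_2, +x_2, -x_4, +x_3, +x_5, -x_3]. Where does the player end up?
(-5, 4, -2, 2, 5, -2)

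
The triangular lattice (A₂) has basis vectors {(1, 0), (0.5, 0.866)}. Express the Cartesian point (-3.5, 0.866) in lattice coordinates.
-4b₁ + b₂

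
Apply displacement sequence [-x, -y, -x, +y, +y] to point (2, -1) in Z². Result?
(0, 0)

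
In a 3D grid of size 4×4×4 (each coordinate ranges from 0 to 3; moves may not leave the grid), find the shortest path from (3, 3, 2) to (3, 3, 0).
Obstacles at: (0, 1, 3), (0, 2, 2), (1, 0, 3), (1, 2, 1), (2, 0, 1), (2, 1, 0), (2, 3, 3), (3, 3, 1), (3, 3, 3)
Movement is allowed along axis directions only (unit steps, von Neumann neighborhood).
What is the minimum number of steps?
4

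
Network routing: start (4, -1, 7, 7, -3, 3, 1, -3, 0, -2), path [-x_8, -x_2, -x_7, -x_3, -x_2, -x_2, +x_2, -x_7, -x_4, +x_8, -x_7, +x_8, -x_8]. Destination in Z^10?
(4, -3, 6, 6, -3, 3, -2, -3, 0, -2)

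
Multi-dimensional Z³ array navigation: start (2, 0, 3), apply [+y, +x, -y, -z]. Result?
(3, 0, 2)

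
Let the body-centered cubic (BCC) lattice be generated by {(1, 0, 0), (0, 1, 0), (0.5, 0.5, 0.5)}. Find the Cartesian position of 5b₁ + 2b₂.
(5, 2, 0)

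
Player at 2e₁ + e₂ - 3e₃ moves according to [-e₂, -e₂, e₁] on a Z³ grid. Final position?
(3, -1, -3)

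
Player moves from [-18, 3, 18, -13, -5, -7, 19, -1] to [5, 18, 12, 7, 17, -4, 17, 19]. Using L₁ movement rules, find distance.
111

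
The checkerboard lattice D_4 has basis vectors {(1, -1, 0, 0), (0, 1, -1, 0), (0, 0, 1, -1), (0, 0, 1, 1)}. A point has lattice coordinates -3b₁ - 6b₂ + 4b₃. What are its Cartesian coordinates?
(-3, -3, 10, -4)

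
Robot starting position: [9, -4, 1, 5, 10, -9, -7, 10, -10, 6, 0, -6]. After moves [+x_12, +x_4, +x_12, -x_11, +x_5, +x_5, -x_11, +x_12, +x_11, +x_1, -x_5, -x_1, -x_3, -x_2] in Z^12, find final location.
(9, -5, 0, 6, 11, -9, -7, 10, -10, 6, -1, -3)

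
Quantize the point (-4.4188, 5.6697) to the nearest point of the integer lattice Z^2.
(-4, 6)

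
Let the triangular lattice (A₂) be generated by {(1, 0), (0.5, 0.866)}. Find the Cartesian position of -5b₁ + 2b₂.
(-4, 1.732)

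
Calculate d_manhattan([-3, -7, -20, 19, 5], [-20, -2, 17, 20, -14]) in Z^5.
79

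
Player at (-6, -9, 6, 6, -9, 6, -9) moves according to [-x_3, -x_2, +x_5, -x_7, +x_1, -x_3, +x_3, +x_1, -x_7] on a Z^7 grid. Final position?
(-4, -10, 5, 6, -8, 6, -11)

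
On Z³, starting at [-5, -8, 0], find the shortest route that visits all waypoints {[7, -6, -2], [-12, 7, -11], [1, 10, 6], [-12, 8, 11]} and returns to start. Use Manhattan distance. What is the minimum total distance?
122
(one optimal route: (-5, -8, 0) → (7, -6, -2) → (1, 10, 6) → (-12, 8, 11) → (-12, 7, -11) → (-5, -8, 0))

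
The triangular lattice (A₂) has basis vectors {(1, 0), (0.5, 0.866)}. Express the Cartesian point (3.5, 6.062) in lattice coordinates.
7b₂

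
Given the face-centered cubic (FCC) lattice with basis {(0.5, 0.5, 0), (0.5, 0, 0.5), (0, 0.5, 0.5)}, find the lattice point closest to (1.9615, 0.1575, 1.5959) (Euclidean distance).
(2, 0.5, 1.5)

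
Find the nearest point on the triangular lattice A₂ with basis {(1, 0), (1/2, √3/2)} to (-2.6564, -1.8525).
(-3, -1.732)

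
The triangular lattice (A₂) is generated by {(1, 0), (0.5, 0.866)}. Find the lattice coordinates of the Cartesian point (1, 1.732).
2b₂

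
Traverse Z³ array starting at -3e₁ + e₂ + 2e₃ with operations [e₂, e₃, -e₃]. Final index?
(-3, 2, 2)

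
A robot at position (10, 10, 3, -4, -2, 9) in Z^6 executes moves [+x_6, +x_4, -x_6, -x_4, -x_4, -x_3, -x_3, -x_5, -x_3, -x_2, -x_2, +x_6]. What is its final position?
(10, 8, 0, -5, -3, 10)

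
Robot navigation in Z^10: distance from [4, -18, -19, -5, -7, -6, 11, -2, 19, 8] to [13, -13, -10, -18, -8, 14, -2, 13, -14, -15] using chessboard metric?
33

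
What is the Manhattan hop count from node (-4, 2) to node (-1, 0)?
5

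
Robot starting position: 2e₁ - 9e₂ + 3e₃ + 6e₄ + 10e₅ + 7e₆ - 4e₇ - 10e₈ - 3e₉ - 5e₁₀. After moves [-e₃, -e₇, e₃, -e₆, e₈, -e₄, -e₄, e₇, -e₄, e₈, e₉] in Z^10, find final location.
(2, -9, 3, 3, 10, 6, -4, -8, -2, -5)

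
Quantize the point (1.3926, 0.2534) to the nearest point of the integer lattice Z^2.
(1, 0)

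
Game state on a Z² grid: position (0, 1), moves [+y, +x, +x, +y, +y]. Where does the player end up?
(2, 4)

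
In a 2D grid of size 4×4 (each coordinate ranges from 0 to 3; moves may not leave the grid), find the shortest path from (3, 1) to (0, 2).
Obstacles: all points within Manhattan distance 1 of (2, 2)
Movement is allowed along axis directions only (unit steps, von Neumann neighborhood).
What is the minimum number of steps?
6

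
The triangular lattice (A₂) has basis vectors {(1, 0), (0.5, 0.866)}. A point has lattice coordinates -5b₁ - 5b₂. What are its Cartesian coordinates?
(-7.5, -4.33)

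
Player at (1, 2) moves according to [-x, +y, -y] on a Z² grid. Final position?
(0, 2)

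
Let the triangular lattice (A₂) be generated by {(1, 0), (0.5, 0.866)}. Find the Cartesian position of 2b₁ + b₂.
(2.5, 0.866)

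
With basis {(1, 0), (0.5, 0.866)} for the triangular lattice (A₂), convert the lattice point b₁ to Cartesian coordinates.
(1, 0)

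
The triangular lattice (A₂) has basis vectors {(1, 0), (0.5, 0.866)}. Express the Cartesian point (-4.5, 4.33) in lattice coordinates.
-7b₁ + 5b₂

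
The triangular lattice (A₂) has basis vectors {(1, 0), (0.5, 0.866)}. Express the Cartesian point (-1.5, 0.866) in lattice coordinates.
-2b₁ + b₂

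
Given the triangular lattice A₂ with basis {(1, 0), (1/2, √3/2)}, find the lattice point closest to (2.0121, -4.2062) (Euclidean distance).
(2.5, -4.33)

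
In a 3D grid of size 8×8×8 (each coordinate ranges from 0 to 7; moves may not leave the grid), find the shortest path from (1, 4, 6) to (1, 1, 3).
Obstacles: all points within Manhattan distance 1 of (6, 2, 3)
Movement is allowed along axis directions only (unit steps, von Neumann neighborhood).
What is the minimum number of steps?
6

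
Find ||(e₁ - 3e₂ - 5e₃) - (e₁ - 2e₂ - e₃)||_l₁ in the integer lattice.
5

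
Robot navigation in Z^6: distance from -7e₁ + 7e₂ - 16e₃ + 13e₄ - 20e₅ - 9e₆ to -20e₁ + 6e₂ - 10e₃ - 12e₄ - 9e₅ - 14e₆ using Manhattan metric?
61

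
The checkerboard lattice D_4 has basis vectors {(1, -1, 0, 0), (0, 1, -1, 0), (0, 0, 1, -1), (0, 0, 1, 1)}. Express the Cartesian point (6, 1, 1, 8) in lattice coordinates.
6b₁ + 7b₂ + 8b₄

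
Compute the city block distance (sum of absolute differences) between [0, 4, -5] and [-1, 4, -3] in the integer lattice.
3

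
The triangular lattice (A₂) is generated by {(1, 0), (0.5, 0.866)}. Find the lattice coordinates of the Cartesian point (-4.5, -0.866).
-4b₁ - b₂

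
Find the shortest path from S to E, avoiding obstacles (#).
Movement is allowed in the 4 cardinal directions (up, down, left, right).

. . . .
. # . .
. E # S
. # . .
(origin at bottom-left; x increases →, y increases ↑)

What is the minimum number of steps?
8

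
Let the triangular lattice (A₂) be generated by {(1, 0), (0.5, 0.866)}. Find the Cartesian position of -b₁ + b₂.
(-0.5, 0.866)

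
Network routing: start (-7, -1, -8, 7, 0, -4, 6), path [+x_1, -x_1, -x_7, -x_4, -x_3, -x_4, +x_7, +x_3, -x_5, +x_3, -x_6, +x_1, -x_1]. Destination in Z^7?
(-7, -1, -7, 5, -1, -5, 6)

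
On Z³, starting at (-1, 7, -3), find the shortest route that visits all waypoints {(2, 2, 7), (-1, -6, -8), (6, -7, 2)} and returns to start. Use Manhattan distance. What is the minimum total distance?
72
(one optimal route: (-1, 7, -3) → (2, 2, 7) → (6, -7, 2) → (-1, -6, -8) → (-1, 7, -3))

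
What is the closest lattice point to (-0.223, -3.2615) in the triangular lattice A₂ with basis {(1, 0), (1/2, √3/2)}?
(0, -3.464)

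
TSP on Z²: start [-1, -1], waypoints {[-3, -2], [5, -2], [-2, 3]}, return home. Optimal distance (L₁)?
26
(one optimal route: (-1, -1) → (5, -2) → (-3, -2) → (-2, 3) → (-1, -1))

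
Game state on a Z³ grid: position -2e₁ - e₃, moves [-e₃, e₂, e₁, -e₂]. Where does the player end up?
(-1, 0, -2)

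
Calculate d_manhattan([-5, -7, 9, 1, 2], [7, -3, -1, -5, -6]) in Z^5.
40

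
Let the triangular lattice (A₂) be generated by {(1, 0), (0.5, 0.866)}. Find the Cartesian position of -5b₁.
(-5, 0)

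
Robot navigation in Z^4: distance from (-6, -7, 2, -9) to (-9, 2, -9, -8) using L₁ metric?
24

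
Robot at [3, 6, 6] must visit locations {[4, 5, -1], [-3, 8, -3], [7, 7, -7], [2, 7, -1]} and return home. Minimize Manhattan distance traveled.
52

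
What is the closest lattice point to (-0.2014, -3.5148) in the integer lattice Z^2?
(0, -4)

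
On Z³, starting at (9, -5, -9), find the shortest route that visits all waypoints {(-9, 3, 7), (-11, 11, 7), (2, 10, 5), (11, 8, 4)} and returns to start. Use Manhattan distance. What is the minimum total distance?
108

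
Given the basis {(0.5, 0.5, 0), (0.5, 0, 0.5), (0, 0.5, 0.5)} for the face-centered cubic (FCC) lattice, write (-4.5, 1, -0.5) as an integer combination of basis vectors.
-3b₁ - 6b₂ + 5b₃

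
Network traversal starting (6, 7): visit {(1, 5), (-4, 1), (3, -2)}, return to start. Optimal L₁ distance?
38
(one optimal route: (6, 7) → (1, 5) → (-4, 1) → (3, -2) → (6, 7))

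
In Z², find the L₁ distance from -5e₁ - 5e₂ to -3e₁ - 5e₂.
2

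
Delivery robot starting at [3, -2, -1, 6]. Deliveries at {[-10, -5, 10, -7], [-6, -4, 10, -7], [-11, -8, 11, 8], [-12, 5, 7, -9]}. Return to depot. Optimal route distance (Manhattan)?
124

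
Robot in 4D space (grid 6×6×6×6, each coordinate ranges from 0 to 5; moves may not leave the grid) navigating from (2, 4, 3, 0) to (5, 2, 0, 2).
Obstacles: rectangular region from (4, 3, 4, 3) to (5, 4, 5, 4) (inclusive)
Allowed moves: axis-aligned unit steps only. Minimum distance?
10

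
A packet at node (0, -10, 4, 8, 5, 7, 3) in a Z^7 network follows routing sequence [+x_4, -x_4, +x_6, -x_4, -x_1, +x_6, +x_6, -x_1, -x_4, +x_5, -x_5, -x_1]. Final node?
(-3, -10, 4, 6, 5, 10, 3)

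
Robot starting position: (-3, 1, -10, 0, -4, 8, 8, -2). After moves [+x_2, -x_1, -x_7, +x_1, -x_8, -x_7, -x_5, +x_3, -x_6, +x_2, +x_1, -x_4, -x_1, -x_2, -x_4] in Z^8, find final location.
(-3, 2, -9, -2, -5, 7, 6, -3)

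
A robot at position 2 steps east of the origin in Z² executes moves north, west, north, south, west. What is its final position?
(0, 1)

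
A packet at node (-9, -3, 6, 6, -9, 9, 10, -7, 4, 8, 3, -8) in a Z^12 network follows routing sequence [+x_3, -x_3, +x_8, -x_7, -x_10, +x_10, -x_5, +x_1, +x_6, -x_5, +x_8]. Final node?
(-8, -3, 6, 6, -11, 10, 9, -5, 4, 8, 3, -8)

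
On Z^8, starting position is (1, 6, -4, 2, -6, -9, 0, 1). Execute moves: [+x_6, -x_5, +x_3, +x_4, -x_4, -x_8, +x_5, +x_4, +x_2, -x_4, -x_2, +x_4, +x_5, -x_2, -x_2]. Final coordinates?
(1, 4, -3, 3, -5, -8, 0, 0)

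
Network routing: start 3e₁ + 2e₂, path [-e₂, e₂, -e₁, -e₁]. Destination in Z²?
(1, 2)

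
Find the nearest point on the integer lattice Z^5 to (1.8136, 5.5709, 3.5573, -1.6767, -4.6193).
(2, 6, 4, -2, -5)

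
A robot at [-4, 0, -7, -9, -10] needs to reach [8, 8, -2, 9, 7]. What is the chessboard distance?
18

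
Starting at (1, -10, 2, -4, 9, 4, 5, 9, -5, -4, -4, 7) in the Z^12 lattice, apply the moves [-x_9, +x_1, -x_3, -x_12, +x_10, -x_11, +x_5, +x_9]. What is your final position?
(2, -10, 1, -4, 10, 4, 5, 9, -5, -3, -5, 6)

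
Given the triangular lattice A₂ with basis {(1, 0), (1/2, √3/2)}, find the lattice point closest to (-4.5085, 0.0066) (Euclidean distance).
(-5, 0)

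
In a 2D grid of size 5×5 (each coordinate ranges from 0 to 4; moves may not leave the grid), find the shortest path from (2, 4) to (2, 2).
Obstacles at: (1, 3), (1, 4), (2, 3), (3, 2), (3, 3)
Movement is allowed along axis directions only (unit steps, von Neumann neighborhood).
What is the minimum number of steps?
8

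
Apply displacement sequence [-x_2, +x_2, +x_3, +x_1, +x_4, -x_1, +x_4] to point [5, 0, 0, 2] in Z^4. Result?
(5, 0, 1, 4)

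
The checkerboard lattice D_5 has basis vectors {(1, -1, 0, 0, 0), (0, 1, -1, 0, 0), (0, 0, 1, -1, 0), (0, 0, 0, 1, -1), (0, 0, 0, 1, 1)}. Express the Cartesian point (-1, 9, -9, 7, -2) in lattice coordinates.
-b₁ + 8b₂ - b₃ + 4b₄ + 2b₅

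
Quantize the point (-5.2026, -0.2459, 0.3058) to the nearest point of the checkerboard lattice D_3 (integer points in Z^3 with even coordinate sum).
(-5, 0, 1)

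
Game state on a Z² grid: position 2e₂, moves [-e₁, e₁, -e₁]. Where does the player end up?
(-1, 2)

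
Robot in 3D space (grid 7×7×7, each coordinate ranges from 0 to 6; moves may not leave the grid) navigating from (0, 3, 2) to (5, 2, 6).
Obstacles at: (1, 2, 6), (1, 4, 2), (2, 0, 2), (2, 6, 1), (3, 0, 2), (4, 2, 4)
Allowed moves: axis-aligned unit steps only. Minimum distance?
10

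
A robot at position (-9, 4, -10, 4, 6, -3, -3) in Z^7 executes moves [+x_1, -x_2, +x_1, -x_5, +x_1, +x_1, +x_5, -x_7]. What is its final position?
(-5, 3, -10, 4, 6, -3, -4)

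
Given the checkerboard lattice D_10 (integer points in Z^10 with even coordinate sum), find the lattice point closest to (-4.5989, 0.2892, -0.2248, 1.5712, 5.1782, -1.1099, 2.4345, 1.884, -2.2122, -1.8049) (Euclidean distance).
(-5, 0, 0, 2, 5, -1, 3, 2, -2, -2)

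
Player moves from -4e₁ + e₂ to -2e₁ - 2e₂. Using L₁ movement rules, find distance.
5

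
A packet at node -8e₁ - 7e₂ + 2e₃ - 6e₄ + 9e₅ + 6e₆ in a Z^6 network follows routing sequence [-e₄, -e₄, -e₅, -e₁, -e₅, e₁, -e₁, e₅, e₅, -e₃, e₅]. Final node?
(-9, -7, 1, -8, 10, 6)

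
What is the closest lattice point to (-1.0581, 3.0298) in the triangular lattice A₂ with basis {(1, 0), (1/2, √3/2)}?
(-1, 3.464)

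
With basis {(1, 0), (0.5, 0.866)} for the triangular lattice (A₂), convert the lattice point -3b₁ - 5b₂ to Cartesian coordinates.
(-5.5, -4.33)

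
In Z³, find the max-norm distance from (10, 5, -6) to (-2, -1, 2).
12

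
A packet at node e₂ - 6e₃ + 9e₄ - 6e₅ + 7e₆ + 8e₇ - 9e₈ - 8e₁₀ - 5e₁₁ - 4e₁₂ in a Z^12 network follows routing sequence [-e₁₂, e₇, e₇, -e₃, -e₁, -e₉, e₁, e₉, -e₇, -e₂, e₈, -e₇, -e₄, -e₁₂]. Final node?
(0, 0, -7, 8, -6, 7, 8, -8, 0, -8, -5, -6)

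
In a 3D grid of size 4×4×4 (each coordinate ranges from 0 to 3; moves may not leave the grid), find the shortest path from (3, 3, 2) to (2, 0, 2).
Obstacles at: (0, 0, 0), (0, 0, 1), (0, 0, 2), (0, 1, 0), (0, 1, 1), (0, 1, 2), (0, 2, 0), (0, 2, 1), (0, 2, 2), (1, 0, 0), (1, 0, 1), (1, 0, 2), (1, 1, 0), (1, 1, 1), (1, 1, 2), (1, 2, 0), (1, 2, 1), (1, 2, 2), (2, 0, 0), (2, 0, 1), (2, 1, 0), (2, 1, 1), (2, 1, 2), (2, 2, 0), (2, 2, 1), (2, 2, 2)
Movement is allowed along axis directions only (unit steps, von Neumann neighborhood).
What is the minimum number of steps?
4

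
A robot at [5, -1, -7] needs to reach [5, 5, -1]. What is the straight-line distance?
8.48528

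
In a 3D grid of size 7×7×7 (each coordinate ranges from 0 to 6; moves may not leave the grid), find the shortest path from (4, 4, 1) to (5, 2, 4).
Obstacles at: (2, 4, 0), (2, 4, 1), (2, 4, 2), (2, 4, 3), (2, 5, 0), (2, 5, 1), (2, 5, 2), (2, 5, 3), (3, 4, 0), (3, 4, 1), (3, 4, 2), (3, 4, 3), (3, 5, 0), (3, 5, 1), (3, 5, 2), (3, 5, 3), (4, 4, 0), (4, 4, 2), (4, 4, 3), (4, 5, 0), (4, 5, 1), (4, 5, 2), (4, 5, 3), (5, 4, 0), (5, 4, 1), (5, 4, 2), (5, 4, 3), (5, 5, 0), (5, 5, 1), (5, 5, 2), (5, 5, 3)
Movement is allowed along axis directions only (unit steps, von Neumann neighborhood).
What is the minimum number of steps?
6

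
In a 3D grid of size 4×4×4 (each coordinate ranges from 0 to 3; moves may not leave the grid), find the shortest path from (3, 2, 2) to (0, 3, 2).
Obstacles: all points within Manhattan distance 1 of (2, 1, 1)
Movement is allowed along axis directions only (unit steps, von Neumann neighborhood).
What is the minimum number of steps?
4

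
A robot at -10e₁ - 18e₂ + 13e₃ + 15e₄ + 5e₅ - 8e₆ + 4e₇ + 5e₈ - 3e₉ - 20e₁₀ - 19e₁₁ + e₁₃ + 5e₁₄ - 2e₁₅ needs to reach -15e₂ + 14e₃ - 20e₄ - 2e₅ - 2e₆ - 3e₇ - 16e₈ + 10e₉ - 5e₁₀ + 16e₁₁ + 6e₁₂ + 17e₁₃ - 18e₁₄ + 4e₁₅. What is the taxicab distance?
204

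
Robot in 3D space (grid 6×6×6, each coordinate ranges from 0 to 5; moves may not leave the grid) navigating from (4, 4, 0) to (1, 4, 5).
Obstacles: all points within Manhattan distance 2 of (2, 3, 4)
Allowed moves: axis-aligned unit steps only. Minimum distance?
10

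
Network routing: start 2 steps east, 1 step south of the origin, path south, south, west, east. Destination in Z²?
(2, -3)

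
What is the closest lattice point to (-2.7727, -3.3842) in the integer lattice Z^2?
(-3, -3)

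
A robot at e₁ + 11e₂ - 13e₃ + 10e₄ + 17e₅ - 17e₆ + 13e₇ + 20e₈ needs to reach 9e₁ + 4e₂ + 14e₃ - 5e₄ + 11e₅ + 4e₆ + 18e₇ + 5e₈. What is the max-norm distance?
27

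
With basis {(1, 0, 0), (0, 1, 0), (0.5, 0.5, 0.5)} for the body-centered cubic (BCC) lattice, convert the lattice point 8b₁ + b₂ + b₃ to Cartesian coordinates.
(8.5, 1.5, 0.5)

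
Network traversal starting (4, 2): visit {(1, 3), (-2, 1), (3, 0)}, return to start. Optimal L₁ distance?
18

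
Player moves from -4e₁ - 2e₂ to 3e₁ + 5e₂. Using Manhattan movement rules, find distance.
14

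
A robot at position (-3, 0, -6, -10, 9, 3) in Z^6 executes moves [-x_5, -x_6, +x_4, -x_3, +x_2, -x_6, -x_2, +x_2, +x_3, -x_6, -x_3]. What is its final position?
(-3, 1, -7, -9, 8, 0)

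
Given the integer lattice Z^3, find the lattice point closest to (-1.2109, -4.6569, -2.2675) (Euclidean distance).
(-1, -5, -2)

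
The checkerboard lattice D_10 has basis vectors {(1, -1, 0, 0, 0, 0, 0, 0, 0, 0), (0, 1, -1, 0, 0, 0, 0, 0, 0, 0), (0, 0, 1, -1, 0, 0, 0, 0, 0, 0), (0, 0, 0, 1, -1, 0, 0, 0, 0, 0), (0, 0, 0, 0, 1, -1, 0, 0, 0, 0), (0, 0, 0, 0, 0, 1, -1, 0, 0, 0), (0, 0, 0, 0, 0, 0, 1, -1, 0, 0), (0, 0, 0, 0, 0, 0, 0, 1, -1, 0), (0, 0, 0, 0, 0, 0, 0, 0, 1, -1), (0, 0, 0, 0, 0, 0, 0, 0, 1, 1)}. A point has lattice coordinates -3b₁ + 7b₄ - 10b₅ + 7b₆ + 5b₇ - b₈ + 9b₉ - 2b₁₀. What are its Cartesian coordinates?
(-3, 3, 0, 7, -17, 17, -2, -6, 8, -11)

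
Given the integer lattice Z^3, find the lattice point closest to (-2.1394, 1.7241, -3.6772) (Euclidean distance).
(-2, 2, -4)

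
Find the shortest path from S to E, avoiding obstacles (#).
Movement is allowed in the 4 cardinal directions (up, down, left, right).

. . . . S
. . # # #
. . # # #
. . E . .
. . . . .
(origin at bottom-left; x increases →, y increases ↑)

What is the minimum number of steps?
7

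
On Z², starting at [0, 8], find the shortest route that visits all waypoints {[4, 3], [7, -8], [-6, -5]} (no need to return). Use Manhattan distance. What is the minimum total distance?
39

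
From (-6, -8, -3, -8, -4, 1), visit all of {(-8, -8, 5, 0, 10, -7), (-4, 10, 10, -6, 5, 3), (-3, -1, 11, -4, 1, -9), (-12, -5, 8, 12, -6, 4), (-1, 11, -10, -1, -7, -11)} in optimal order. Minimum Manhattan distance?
213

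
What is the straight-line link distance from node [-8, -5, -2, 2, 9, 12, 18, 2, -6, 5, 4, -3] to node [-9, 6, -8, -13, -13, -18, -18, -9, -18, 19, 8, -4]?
59.5063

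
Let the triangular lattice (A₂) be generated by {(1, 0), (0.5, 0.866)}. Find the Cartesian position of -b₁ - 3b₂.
(-2.5, -2.598)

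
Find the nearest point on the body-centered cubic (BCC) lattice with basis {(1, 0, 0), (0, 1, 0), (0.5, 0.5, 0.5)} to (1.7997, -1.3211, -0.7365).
(1.5, -1.5, -0.5)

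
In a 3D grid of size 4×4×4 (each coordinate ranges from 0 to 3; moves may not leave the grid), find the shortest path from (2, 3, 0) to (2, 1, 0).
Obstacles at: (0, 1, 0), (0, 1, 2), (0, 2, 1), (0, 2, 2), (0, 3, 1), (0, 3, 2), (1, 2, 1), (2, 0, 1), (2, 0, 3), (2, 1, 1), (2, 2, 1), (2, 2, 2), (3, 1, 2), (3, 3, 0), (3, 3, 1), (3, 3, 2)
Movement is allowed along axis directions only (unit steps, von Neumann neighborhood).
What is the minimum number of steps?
2
(one shortest path: (2, 3, 0) → (2, 2, 0) → (2, 1, 0))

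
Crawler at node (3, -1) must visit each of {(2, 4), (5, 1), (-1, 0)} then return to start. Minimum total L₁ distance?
22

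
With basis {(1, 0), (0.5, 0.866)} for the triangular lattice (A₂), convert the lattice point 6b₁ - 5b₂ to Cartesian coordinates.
(3.5, -4.33)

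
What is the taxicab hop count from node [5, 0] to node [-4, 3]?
12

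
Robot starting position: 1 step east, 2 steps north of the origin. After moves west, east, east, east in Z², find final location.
(3, 2)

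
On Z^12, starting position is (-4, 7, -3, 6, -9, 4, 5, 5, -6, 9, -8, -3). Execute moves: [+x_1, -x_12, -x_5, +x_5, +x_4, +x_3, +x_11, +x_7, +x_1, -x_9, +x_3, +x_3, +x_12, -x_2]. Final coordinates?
(-2, 6, 0, 7, -9, 4, 6, 5, -7, 9, -7, -3)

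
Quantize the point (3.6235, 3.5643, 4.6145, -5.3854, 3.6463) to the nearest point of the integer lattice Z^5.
(4, 4, 5, -5, 4)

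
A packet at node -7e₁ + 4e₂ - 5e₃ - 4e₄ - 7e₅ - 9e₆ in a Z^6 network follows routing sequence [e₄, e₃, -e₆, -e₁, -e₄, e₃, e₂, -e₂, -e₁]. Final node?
(-9, 4, -3, -4, -7, -10)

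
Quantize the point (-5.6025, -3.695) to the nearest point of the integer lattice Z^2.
(-6, -4)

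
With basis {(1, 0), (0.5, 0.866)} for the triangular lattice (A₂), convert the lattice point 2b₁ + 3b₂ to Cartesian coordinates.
(3.5, 2.598)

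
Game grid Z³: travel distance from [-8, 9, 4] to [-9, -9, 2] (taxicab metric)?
21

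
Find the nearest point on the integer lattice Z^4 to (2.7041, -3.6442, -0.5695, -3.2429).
(3, -4, -1, -3)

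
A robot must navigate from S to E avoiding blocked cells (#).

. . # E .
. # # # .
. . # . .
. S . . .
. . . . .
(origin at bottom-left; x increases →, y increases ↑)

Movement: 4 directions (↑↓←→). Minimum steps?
7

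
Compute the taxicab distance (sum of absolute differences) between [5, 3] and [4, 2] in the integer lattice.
2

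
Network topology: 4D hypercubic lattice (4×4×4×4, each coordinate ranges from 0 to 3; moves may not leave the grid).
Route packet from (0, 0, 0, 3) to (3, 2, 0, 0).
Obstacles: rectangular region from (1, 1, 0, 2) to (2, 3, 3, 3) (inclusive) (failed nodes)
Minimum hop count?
8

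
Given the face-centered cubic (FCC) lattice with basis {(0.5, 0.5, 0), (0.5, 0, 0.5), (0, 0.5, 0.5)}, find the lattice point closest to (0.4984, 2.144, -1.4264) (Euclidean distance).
(0.5, 2, -1.5)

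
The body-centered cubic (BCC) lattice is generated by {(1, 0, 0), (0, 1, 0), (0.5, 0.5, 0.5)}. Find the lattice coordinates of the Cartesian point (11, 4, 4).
7b₁ + 8b₃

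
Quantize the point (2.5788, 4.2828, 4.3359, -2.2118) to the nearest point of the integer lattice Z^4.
(3, 4, 4, -2)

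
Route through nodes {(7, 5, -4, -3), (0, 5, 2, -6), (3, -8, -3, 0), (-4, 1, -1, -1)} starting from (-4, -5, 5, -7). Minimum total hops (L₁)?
71
(one optimal route: (-4, -5, 5, -7) → (-4, 1, -1, -1) → (0, 5, 2, -6) → (7, 5, -4, -3) → (3, -8, -3, 0))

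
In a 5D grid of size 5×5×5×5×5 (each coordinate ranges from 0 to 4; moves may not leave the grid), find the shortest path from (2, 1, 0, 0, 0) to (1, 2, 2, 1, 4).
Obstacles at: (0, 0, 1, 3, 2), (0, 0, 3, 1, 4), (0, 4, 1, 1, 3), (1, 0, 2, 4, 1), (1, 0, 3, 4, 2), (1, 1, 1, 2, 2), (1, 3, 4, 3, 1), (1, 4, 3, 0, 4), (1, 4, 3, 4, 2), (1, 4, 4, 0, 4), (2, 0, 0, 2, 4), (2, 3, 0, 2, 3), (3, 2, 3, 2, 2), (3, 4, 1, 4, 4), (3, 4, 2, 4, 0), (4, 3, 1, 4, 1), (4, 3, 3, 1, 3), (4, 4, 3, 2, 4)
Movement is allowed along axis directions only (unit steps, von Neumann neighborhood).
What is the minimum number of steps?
9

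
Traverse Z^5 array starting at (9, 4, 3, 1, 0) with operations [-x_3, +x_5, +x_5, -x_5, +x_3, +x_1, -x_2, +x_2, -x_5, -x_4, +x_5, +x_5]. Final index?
(10, 4, 3, 0, 2)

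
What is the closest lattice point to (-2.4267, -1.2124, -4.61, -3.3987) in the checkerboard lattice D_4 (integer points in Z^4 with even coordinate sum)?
(-3, -1, -5, -3)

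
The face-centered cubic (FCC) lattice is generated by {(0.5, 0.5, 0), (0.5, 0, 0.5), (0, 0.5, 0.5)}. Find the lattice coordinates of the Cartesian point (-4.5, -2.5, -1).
-6b₁ - 3b₂ + b₃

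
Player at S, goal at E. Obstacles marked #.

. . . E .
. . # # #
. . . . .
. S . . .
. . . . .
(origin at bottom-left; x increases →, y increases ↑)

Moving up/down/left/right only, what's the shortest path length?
5
(one shortest path: (1, 1) → (1, 2) → (1, 3) → (1, 4) → (2, 4) → (3, 4))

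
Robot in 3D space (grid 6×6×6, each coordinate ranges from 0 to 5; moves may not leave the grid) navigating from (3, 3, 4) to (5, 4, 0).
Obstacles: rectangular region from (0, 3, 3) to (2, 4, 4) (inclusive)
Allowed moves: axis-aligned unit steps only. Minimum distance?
7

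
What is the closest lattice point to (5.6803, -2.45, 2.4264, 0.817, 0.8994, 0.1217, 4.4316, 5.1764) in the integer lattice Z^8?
(6, -2, 2, 1, 1, 0, 4, 5)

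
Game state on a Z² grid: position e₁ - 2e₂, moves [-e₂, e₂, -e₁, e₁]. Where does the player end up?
(1, -2)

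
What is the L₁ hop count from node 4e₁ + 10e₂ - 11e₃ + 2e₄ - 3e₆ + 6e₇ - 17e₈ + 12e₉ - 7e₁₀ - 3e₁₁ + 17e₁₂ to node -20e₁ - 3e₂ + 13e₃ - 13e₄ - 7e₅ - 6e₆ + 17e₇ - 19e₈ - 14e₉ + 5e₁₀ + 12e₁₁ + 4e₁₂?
165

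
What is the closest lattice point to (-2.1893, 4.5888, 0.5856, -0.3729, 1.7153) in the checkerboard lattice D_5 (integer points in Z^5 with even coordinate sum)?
(-2, 5, 1, 0, 2)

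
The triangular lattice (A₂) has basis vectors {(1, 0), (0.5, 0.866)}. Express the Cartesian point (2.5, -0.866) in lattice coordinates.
3b₁ - b₂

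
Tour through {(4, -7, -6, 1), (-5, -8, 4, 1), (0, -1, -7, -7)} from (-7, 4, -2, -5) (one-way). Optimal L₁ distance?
58
(one optimal route: (-7, 4, -2, -5) → (0, -1, -7, -7) → (4, -7, -6, 1) → (-5, -8, 4, 1))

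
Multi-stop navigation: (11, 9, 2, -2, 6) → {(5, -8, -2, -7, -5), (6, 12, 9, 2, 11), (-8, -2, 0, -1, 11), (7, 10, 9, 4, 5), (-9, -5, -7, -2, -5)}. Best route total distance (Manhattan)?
125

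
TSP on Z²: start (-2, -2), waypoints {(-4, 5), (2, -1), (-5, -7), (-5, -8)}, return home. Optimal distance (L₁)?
40
(one optimal route: (-2, -2) → (2, -1) → (-4, 5) → (-5, -7) → (-5, -8) → (-2, -2))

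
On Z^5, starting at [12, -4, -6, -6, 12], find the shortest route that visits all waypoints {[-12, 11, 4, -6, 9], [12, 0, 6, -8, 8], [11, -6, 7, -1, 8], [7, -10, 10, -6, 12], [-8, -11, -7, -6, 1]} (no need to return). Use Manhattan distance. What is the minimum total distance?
146
(one optimal route: (12, -4, -6, -6, 12) → (12, 0, 6, -8, 8) → (11, -6, 7, -1, 8) → (7, -10, 10, -6, 12) → (-8, -11, -7, -6, 1) → (-12, 11, 4, -6, 9))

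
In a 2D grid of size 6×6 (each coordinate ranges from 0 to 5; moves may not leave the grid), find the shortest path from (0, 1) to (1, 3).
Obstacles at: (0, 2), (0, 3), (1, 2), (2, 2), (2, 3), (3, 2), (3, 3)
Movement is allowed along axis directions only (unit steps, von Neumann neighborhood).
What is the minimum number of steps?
11
(one shortest path: (0, 1) → (1, 1) → (2, 1) → (3, 1) → (4, 1) → (4, 2) → (4, 3) → (4, 4) → (3, 4) → (2, 4) → (1, 4) → (1, 3))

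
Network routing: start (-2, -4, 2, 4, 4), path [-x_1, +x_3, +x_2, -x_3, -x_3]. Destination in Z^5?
(-3, -3, 1, 4, 4)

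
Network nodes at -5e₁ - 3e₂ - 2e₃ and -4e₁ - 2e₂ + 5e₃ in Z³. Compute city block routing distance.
9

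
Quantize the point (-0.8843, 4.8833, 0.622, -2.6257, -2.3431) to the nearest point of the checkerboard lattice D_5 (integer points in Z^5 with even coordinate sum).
(-1, 5, 1, -3, -2)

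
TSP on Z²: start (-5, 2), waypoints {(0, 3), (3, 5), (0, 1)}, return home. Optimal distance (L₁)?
24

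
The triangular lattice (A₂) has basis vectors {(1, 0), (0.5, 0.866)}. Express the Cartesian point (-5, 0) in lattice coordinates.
-5b₁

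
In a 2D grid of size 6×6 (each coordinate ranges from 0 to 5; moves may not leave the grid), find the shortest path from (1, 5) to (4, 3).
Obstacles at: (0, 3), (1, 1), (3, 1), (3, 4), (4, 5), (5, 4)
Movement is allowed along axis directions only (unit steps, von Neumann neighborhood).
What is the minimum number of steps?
5
(one shortest path: (1, 5) → (2, 5) → (2, 4) → (2, 3) → (3, 3) → (4, 3))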